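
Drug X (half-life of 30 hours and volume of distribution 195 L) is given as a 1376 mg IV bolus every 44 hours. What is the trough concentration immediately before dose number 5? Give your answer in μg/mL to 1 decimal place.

f = (1/2)^(τ/t½) = (1/2)^(44/30) ≈ 0.3618.
C₀ = D/Vd = 1376/195 ≈ 7.056 μg/mL.
Before the 5th dose, 4 doses have been given. Superposition: Cmin = C₀·(f + f² + … + f^4).
≈ 7.056 × (0.3618 + 0.1309 + 0.0474 + 0.0171) ≈ 7.056 × 0.5572 ≈ 3.932 μg/mL.

3.9 μg/mL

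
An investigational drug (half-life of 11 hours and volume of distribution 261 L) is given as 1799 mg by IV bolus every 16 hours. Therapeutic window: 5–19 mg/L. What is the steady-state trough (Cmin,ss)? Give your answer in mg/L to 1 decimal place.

4.0 mg/L

τ/t½ = 16/11 ≈ 1.4545, so fraction remaining f = (1/2)^(16/11) ≈ 0.3649.
At steady state, accumulation factor R = 1/(1 − e^(−kτ)) ≈ 1.5746.
Each bolus raises the concentration by D/Vd = 1799/261 ≈ 6.893 mg/L.
Cmax,ss = C₀/(1 − f) ≈ 6.893/0.6351 ≈ 10.853 mg/L.
One interval later, Cmin,ss = Cmax,ss·e^(−kτ) ≈ 10.853 × 0.3649 ≈ 3.960 mg/L.
Trough 4.0 mg/L vs MEC 5 mg/L: subtherapeutic.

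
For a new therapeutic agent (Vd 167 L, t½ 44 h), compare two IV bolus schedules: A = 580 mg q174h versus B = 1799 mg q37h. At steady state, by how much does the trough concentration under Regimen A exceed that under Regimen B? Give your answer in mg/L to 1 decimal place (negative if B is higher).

-13.4 mg/L

Regimen A: f = (1/2)^(174/44) ≈ 0.0645; Cmin,ss = (580/167)·f/(1−f) ≈ 0.239 mg/L.
Regimen B: f = (1/2)^(37/44) ≈ 0.5583; Cmin,ss = (1799/167)·f/(1−f) ≈ 13.616 mg/L.
Difference ≈ 0.239 − 13.616 ≈ -13.377 mg/L.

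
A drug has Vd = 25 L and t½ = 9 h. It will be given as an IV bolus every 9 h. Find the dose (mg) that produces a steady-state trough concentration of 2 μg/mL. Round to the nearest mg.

τ/t½ = 9/9 ≈ 1, so f = (1/2)^(9/9) ≈ 0.500000.
Cmin,ss = (D/Vd)·f/(1−f), so D = Cmin,ss·Vd·(1−f)/f.
D = 2 × 25 × (1−f)/f ≈ 2 × 25 × 1.00000 ≈ 50.00 mg.

50 mg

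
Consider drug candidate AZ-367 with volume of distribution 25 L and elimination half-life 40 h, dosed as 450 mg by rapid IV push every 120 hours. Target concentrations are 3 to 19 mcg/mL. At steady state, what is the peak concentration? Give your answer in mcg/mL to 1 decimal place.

20.6 mcg/mL

τ = 120 h = 3 half-lives, so f = (1/2)^3 = 0.125.
At steady state, R = 1/(1 − 0.125) = 8/7.
Single-dose peak C₀ = D/Vd = 450/25 = 18 mcg/mL.
Steady-state peak Cmax,ss = C₀·R = 18 × 8/7 ≈ 20.571 mcg/mL.
Peak 20.6 mcg/mL vs MTC 19 mcg/mL: exceeds toxic threshold.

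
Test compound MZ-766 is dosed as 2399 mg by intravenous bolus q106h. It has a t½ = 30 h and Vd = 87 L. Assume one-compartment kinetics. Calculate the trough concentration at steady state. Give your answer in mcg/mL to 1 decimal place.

k = ln2/t½ = ln2/30 ≈ 0.023105 h⁻¹; fraction remaining f = e^(−kτ) = e^(−0.023105×106) ≈ 0.0864.
Each bolus raises the concentration by D/Vd = 2399/87 ≈ 27.575 mcg/mL.
Steady-state trough Cmin,ss = C₀·f/(1−f) ≈ 27.575 × 0.0864/0.9136 ≈ 2.608 mcg/mL.

2.6 mcg/mL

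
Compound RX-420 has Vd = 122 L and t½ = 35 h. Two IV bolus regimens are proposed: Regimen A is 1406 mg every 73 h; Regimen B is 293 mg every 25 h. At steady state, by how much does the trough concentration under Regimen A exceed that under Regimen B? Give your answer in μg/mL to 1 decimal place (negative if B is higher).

Regimen A: f = (1/2)^(73/35) ≈ 0.2356; Cmin,ss = (1406/122)·f/(1−f) ≈ 3.552 μg/mL.
Regimen B: f = (1/2)^(25/35) ≈ 0.6095; Cmin,ss = (293/122)·f/(1−f) ≈ 3.749 μg/mL.
Difference ≈ 3.552 − 3.749 ≈ -0.197 μg/mL.

-0.2 μg/mL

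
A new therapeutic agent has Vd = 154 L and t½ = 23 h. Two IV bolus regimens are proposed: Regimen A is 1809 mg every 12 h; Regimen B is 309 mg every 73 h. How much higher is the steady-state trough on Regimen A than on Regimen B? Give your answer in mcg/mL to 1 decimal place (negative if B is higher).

Regimen A: f = (1/2)^(12/23) ≈ 0.6965; Cmin,ss = (1809/154)·f/(1−f) ≈ 26.958 mcg/mL.
Regimen B: f = (1/2)^(73/23) ≈ 0.1108; Cmin,ss = (309/154)·f/(1−f) ≈ 0.250 mcg/mL.
Difference ≈ 26.958 − 0.250 ≈ 26.708 mcg/mL.

26.7 mcg/mL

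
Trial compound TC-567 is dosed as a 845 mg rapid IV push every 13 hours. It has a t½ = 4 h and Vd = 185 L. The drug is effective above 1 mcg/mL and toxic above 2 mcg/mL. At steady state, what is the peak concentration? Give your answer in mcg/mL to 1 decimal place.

Over one 13-h interval, 13/4 ≈ 3.25 half-lives elapse, leaving f ≈ 0.1051 of each dose.
Accumulation ratio R = 1/(1 − f) ≈ 1/0.8949 ≈ 1.1174.
Each bolus raises the concentration by D/Vd = 845/185 ≈ 4.568 mcg/mL.
Cmax,ss = C₀/(1 − f) ≈ 4.568/0.8949 ≈ 5.104 mcg/mL.
Peak 5.1 mcg/mL vs MTC 2 mcg/mL: exceeds toxic threshold.

5.1 mcg/mL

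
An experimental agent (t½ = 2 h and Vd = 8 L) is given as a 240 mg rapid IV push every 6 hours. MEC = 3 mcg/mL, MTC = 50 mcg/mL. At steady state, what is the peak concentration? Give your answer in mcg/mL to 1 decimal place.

The dosing interval is 3 half-lives, so f = 2^(−3) = 0.125.
At steady state, R = 1/(1 − 0.125) = 8/7.
Single-dose peak C₀ = D/Vd = 240/8 = 30 mcg/mL.
Steady-state peak Cmax,ss = C₀·R = 30 × 8/7 ≈ 34.286 mcg/mL.
Peak 34.3 mcg/mL vs MTC 50 mcg/mL: below toxic threshold.

34.3 mcg/mL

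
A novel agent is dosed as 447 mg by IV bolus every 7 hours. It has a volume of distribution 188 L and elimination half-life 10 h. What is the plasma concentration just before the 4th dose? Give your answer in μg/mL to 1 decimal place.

f = (1/2)^(τ/t½) = (1/2)^(7/10) ≈ 0.6156.
C₀ = D/Vd = 447/188 ≈ 2.378 μg/mL.
Before the 4th dose, 3 doses have been given. Superposition: Cmin = C₀·(f + f² + … + f^3).
≈ 2.378 × (0.6156 + 0.3790 + 0.2333) ≈ 2.378 × 1.2279 ≈ 2.920 μg/mL.

2.9 μg/mL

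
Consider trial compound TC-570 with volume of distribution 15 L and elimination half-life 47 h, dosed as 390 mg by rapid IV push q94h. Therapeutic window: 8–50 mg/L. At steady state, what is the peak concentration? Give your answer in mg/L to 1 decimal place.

34.7 mg/L

The dosing interval is 2 half-lives, so f = 2^(−2) = 0.25.
Accumulation ratio R = 1/(1 − f) = 1/0.75 = 4/3.
Single-dose peak C₀ = D/Vd = 390/15 = 26 mg/L.
Steady-state peak Cmax,ss = C₀·R = 26 × 4/3 ≈ 34.667 mg/L.
Peak 34.7 mg/L vs MTC 50 mg/L: below toxic threshold.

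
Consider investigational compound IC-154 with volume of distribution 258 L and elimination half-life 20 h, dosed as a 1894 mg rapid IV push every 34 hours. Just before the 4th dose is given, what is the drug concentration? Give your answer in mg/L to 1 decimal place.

3.2 mg/L

f = (1/2)^(τ/t½) = (1/2)^(34/20) ≈ 0.3078.
C₀ = D/Vd = 1894/258 ≈ 7.341 mg/L.
Before the 4th dose, 3 doses have been given. Superposition: Cmin = C₀·(f + f² + … + f^3).
≈ 7.341 × (0.3078 + 0.0947 + 0.0292) ≈ 7.341 × 0.4317 ≈ 3.169 mg/L.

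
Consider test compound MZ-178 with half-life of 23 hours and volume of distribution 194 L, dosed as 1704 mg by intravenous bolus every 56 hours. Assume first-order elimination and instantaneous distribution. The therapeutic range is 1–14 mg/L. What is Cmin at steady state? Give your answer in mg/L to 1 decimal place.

2.0 mg/L

τ/t½ = 56/23 ≈ 2.4348, so fraction remaining f = (1/2)^(56/23) ≈ 0.1850.
Accumulation ratio R = 1/(1 − f) ≈ 1/0.8150 ≈ 1.2270.
Single-dose peak C₀ = D/Vd = 1704/194 ≈ 8.784 mg/L.
Steady-state peak Cmax,ss = C₀·R ≈ 8.784 × 1.2270 ≈ 10.778 mg/L.
One interval later, Cmin,ss = Cmax,ss·e^(−kτ) ≈ 10.778 × 0.1850 ≈ 1.994 mg/L.
Trough 2.0 mg/L vs MEC 1 mg/L: adequate.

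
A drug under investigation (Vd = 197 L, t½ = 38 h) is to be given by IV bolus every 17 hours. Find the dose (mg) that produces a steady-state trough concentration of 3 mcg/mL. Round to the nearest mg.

τ/t½ = 17/38 ≈ 0.44737, so f = (1/2)^(17/38) ≈ 0.733379.
Cmin,ss = (D/Vd)·f/(1−f), so D = Cmin,ss·Vd·(1−f)/f.
D = 3 × 197 × (1−f)/f ≈ 3 × 197 × 0.36355 ≈ 214.86 mg.

215 mg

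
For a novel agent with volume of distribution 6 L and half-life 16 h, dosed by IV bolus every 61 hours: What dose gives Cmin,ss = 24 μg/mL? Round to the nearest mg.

1879 mg

τ/t½ = 61/16 ≈ 3.8125, so f = (1/2)^(61/16) ≈ 0.071174.
Cmin,ss = (D/Vd)·f/(1−f), so D = Cmin,ss·Vd·(1−f)/f.
D = 24 × 6 × (1−f)/f ≈ 24 × 6 × 13.05007 ≈ 1879.21 mg.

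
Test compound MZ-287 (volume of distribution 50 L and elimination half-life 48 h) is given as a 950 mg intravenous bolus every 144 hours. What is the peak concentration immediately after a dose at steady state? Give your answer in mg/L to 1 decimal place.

The dosing interval is 3 half-lives, so f = 2^(−3) = 0.125.
At steady state, R = 1/(1 − 0.125) = 8/7.
Single-dose peak C₀ = D/Vd = 950/50 = 19 mg/L.
Steady-state peak Cmax,ss = C₀·R = 19 × 8/7 ≈ 21.714 mg/L.

21.7 mg/L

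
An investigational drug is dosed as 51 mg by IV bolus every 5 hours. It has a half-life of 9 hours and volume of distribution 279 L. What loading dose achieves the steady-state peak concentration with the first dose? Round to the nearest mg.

f = (1/2)^(5/9) ≈ 0.680395; accumulation ratio R = 1/(1−f) ≈ 3.12886.
Loading dose to hit Cmax,ss on first dose: D_load = D_maint·R ≈ 51 × 3.12886 ≈ 159.57 mg.

160 mg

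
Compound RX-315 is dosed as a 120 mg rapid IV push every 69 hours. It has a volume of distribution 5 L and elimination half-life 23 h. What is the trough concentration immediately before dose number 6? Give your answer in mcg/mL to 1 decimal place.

3.4 mcg/mL

f = (1/2)^(τ/t½) = (1/2)^(69/23) ≈ 0.1250.
C₀ = D/Vd = 120/5 ≈ 24.000 mcg/mL.
Before the 6th dose, 5 doses have been given. Superposition: Cmin = C₀·(f + f² + … + f^5).
≈ 24.000 × (0.1250 + 0.0156 + 0.0020 + 0.0002 + 0.0000) ≈ 24.000 × 0.1428 ≈ 3.427 mcg/mL.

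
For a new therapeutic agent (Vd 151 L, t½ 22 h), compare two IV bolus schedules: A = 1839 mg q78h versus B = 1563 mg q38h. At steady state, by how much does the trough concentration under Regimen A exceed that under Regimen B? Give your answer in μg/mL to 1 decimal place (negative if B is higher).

Regimen A: f = (1/2)^(78/22) ≈ 0.0856; Cmin,ss = (1839/151)·f/(1−f) ≈ 1.140 μg/mL.
Regimen B: f = (1/2)^(38/22) ≈ 0.3020; Cmin,ss = (1563/151)·f/(1−f) ≈ 4.479 μg/mL.
Difference ≈ 1.140 − 4.479 ≈ -3.339 μg/mL.

-3.3 μg/mL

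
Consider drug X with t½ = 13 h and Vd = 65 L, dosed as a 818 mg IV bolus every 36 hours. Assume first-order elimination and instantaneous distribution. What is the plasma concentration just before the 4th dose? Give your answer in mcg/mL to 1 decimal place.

2.2 mcg/mL

f = (1/2)^(τ/t½) = (1/2)^(36/13) ≈ 0.1467.
C₀ = D/Vd = 818/65 ≈ 12.585 mcg/mL.
Before the 4th dose, 3 doses have been given. Superposition: Cmin = C₀·(f + f² + … + f^3).
≈ 12.585 × (0.1467 + 0.0215 + 0.0032) ≈ 12.585 × 0.1714 ≈ 2.157 mcg/mL.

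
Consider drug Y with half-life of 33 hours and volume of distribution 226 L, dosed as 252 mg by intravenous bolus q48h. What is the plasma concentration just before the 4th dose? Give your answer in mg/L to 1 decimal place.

0.6 mg/L

f = (1/2)^(τ/t½) = (1/2)^(48/33) ≈ 0.3649.
C₀ = D/Vd = 252/226 ≈ 1.115 mg/L.
Before the 4th dose, 3 doses have been given. Superposition: Cmin = C₀·(f + f² + … + f^3).
≈ 1.115 × (0.3649 + 0.1332 + 0.0486) ≈ 1.115 × 0.5467 ≈ 0.610 mg/L.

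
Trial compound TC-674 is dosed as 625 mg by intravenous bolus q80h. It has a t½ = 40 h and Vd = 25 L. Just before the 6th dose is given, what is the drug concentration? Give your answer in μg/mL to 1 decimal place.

8.3 μg/mL

f = (1/2)^(τ/t½) = (1/2)^(80/40) ≈ 0.2500.
C₀ = D/Vd = 625/25 ≈ 25.000 μg/mL.
Before the 6th dose, 5 doses have been given. Superposition: Cmin = C₀·(f + f² + … + f^5).
≈ 25.000 × (0.2500 + 0.0625 + 0.0156 + 0.0039 + 0.0010) ≈ 25.000 × 0.3330 ≈ 8.325 μg/mL.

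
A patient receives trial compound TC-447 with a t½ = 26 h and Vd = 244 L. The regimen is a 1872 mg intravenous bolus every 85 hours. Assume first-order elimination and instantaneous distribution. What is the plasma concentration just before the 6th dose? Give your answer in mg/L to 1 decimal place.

f = (1/2)^(τ/t½) = (1/2)^(85/26) ≈ 0.1037.
C₀ = D/Vd = 1872/244 ≈ 7.672 mg/L.
Before the 6th dose, 5 doses have been given. Superposition: Cmin = C₀·(f + f² + … + f^5).
≈ 7.672 × (0.1037 + 0.0108 + 0.0011 + 0.0001 + 0.0000) ≈ 7.672 × 0.1157 ≈ 0.888 mg/L.

0.9 mg/L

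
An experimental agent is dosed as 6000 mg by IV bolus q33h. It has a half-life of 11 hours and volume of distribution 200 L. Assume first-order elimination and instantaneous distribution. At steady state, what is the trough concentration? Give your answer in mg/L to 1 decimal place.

The dosing interval is 3 half-lives, so f = 2^(−3) = 0.125.
At steady state, R = 1/(1 − 0.125) = 8/7.
Single-dose peak C₀ = D/Vd = 6000/200 = 30 mg/L.
Steady-state peak Cmax,ss = C₀·R = 30 × 8/7 ≈ 34.286 mg/L.
Steady-state trough Cmin,ss = Cmax,ss·f ≈ 34.286 × 0.125 ≈ 4.286 mg/L.

4.3 mg/L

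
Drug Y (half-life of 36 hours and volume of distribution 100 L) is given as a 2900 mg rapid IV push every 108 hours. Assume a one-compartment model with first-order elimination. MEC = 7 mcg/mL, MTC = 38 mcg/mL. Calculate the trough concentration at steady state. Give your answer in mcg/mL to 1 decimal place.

4.1 mcg/mL

τ = 108 h = 3 half-lives, so f = (1/2)^3 = 0.125.
Accumulation ratio R = 1/(1 − f) = 1/0.875 = 8/7.
Single-dose peak C₀ = D/Vd = 2900/100 = 29 mcg/mL.
Steady-state peak Cmax,ss = C₀·R = 29 × 8/7 ≈ 33.143 mcg/mL.
Steady-state trough Cmin,ss = Cmax,ss·f ≈ 33.143 × 0.125 ≈ 4.143 mcg/mL.
Trough 4.1 mcg/mL vs MEC 7 mcg/mL: subtherapeutic.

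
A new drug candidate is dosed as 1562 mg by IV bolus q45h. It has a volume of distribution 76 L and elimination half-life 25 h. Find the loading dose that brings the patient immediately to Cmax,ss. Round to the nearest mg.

f = (1/2)^(45/25) ≈ 0.287175; accumulation ratio R = 1/(1−f) ≈ 1.40287.
Loading dose to hit Cmax,ss on first dose: D_load = D_maint·R ≈ 1562 × 1.40287 ≈ 2191.28 mg.

2191 mg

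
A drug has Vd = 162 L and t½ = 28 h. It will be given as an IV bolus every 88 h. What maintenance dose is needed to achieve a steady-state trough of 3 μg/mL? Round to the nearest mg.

3807 mg

τ/t½ = 88/28 ≈ 3.1429, so f = (1/2)^(88/28) ≈ 0.113215.
Cmin,ss = (D/Vd)·f/(1−f), so D = Cmin,ss·Vd·(1−f)/f.
D = 3 × 162 × (1−f)/f ≈ 3 × 162 × 7.83275 ≈ 3806.72 mg.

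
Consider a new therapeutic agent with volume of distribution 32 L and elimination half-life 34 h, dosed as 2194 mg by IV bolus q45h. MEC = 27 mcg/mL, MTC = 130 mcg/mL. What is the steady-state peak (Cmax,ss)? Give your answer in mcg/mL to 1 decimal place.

τ/t½ = 45/34 ≈ 1.3235, so fraction remaining f = (1/2)^(45/34) ≈ 0.3996.
At steady state, accumulation factor R = 1/(1 − e^(−kτ)) ≈ 1.6656.
Each bolus raises the concentration by D/Vd = 2194/32 ≈ 68.562 mcg/mL.
Steady-state peak Cmax,ss = C₀·R ≈ 68.562 × 1.6656 ≈ 114.197 mcg/mL.
Peak 114.2 mcg/mL vs MTC 130 mcg/mL: below toxic threshold.

114.2 mcg/mL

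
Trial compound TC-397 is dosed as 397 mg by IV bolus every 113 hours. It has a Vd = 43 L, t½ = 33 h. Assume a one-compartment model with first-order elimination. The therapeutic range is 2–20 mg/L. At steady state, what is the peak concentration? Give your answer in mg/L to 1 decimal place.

τ/t½ = 113/33 ≈ 3.4242, so fraction remaining f = (1/2)^(113/33) ≈ 0.0932.
At steady state, accumulation factor R = 1/(1 − e^(−kτ)) ≈ 1.1028.
Each bolus raises the concentration by D/Vd = 397/43 ≈ 9.233 mg/L.
Cmax,ss = C₀/(1 − f) ≈ 9.233/0.9068 ≈ 10.182 mg/L.
Peak 10.2 mg/L vs MTC 20 mg/L: below toxic threshold.

10.2 mg/L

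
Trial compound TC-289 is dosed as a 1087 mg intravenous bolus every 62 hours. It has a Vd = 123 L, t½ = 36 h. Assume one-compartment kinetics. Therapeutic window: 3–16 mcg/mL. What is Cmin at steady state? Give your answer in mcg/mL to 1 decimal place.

3.8 mcg/mL

k = ln2/t½ = ln2/36 ≈ 0.019254 h⁻¹; fraction remaining f = e^(−kτ) = e^(−0.019254×62) ≈ 0.3031.
At steady state, accumulation factor R = 1/(1 − e^(−kτ)) ≈ 1.4349.
Each bolus raises the concentration by D/Vd = 1087/123 ≈ 8.837 mcg/mL.
Cmax,ss = C₀/(1 − f) ≈ 8.837/0.6969 ≈ 12.680 mcg/mL.
One interval later, Cmin,ss = Cmax,ss·e^(−kτ) ≈ 12.680 × 0.3031 ≈ 3.843 mcg/mL.
Trough 3.8 mcg/mL vs MEC 3 mcg/mL: adequate.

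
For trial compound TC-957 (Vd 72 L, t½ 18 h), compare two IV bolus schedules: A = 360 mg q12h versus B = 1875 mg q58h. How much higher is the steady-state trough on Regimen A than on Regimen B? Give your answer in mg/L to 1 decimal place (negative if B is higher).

5.4 mg/L

Regimen A: f = (1/2)^(12/18) ≈ 0.6300; Cmin,ss = (360/72)·f/(1−f) ≈ 8.514 mg/L.
Regimen B: f = (1/2)^(58/18) ≈ 0.1072; Cmin,ss = (1875/72)·f/(1−f) ≈ 3.127 mg/L.
Difference ≈ 8.514 − 3.127 ≈ 5.387 mg/L.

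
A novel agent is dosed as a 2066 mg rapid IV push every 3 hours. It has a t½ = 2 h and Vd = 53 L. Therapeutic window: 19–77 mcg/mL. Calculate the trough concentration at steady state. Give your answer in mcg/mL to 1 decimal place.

21.3 mcg/mL

τ/t½ = 3/2 ≈ 1.5, so fraction remaining f = (1/2)^(3/2) ≈ 0.3536.
Each bolus raises the concentration by D/Vd = 2066/53 ≈ 38.981 mcg/mL.
Steady-state trough Cmin,ss = C₀·f/(1−f) ≈ 38.981 × 0.3536/0.6464 ≈ 21.324 mcg/mL.
Trough 21.3 mcg/mL vs MEC 19 mcg/mL: adequate.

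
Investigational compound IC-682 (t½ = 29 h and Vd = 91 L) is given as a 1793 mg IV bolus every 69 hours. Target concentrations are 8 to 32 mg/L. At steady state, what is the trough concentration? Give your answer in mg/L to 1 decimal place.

Over one 69-h interval, 69/29 ≈ 2.3793 half-lives elapse, leaving f ≈ 0.1922 of each dose.
Accumulation ratio R = 1/(1 − f) ≈ 1/0.8078 ≈ 1.2379.
Each bolus raises the concentration by D/Vd = 1793/91 ≈ 19.703 mg/L.
Cmax,ss = C₀/(1 − f) ≈ 19.703/0.8078 ≈ 24.391 mg/L.
One interval later, Cmin,ss = Cmax,ss·e^(−kτ) ≈ 24.391 × 0.1922 ≈ 4.688 mg/L.
Trough 4.7 mg/L vs MEC 8 mg/L: subtherapeutic.

4.7 mg/L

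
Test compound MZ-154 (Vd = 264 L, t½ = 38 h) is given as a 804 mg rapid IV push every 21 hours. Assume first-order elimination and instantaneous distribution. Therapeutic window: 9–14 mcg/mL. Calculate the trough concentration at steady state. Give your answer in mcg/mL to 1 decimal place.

6.5 mcg/mL

τ/t½ = 21/38 ≈ 0.55263, so fraction remaining f = (1/2)^(21/38) ≈ 0.6818.
Accumulation ratio R = 1/(1 − f) ≈ 1/0.3182 ≈ 3.1427.
Each bolus raises the concentration by D/Vd = 804/264 ≈ 3.045 mcg/mL.
Cmax,ss = C₀/(1 − f) ≈ 3.045/0.3182 ≈ 9.569 mcg/mL.
One interval later, Cmin,ss = Cmax,ss·e^(−kτ) ≈ 9.569 × 0.6818 ≈ 6.524 mcg/mL.
Trough 6.5 mcg/mL vs MEC 9 mcg/mL: subtherapeutic.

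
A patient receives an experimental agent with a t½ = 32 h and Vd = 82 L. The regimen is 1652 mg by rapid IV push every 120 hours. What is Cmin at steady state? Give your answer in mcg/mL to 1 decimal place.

1.6 mcg/mL

τ/t½ = 120/32 ≈ 3.75, so fraction remaining f = (1/2)^(120/32) ≈ 0.0743.
Each bolus raises the concentration by D/Vd = 1652/82 ≈ 20.146 mcg/mL.
Steady-state trough Cmin,ss = C₀·f/(1−f) ≈ 20.146 × 0.0743/0.9257 ≈ 1.617 mcg/mL.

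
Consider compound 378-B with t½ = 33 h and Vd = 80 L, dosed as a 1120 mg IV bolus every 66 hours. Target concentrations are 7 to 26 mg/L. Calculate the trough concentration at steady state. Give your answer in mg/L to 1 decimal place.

4.7 mg/L

The dosing interval is 2 half-lives, so f = 2^(−2) = 0.25.
At steady state, R = 1/(1 − 0.25) = 4/3.
Single-dose peak C₀ = D/Vd = 1120/80 = 14 mg/L.
Steady-state peak Cmax,ss = C₀·R = 14 × 4/3 ≈ 18.667 mg/L.
Steady-state trough Cmin,ss = Cmax,ss·f ≈ 18.667 × 0.25 ≈ 4.667 mg/L.
Trough 4.7 mg/L vs MEC 7 mg/L: subtherapeutic.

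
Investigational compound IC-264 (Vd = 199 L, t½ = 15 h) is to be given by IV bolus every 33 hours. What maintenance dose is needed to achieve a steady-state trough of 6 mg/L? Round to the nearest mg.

4292 mg

τ/t½ = 33/15 ≈ 2.2, so f = (1/2)^(33/15) ≈ 0.217638.
Cmin,ss = (D/Vd)·f/(1−f), so D = Cmin,ss·Vd·(1−f)/f.
D = 6 × 199 × (1−f)/f ≈ 6 × 199 × 3.59479 ≈ 4292.18 mg.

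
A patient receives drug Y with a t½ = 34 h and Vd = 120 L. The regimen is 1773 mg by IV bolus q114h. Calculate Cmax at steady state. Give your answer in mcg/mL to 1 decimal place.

16.4 mcg/mL

Over one 114-h interval, 114/34 ≈ 3.3529 half-lives elapse, leaving f ≈ 0.0979 of each dose.
At steady state, accumulation factor R = 1/(1 − e^(−kτ)) ≈ 1.1085.
Single-dose peak C₀ = D/Vd = 1773/120 ≈ 14.775 mcg/mL.
Cmax,ss = C₀/(1 − f) ≈ 14.775/0.9021 ≈ 16.378 mcg/mL.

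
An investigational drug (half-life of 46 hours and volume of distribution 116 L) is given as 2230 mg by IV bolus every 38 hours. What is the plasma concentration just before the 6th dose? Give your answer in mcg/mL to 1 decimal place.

f = (1/2)^(τ/t½) = (1/2)^(38/46) ≈ 0.5641.
C₀ = D/Vd = 2230/116 ≈ 19.224 mcg/mL.
Before the 6th dose, 5 doses have been given. Superposition: Cmin = C₀·(f + f² + … + f^5).
≈ 19.224 × (0.5641 + 0.3182 + 0.1795 + 0.1013 + 0.0571) ≈ 19.224 × 1.2202 ≈ 23.457 mcg/mL.

23.5 mcg/mL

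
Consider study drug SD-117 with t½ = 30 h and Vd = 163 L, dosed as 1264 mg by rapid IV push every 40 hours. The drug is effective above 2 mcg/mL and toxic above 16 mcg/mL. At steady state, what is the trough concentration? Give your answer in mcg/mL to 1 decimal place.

5.1 mcg/mL

τ/t½ = 40/30 ≈ 1.3333, so fraction remaining f = (1/2)^(40/30) ≈ 0.3969.
Accumulation ratio R = 1/(1 − f) ≈ 1/0.6031 ≈ 1.6581.
Each bolus raises the concentration by D/Vd = 1264/163 ≈ 7.755 mcg/mL.
Steady-state peak Cmax,ss = C₀·R ≈ 7.755 × 1.6581 ≈ 12.859 mcg/mL.
One interval later, Cmin,ss = Cmax,ss·e^(−kτ) ≈ 12.859 × 0.3969 ≈ 5.104 mcg/mL.
Trough 5.1 mcg/mL vs MEC 2 mcg/mL: adequate.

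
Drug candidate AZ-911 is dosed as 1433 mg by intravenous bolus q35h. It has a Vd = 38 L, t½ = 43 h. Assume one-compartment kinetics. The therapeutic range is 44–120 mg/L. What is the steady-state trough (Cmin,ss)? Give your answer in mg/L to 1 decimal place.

k = ln2/t½ = ln2/43 ≈ 0.016120 h⁻¹; fraction remaining f = e^(−kτ) = e^(−0.016120×35) ≈ 0.5688.
Accumulation ratio R = 1/(1 − f) ≈ 1/0.4312 ≈ 2.3191.
Each bolus raises the concentration by D/Vd = 1433/38 ≈ 37.711 mg/L.
Cmax,ss = C₀/(1 − f) ≈ 37.711/0.4312 ≈ 87.456 mg/L.
One interval later, Cmin,ss = Cmax,ss·e^(−kτ) ≈ 87.456 × 0.5688 ≈ 49.745 mg/L.
Trough 49.7 mg/L vs MEC 44 mg/L: adequate.

49.7 mg/L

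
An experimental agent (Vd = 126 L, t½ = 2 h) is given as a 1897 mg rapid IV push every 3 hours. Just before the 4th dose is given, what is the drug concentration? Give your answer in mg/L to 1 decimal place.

7.9 mg/L

f = (1/2)^(τ/t½) = (1/2)^(3/2) ≈ 0.3536.
C₀ = D/Vd = 1897/126 ≈ 15.056 mg/L.
Before the 4th dose, 3 doses have been given. Superposition: Cmin = C₀·(f + f² + … + f^3).
≈ 15.056 × (0.3536 + 0.1250 + 0.0442) ≈ 15.056 × 0.5228 ≈ 7.871 mg/L.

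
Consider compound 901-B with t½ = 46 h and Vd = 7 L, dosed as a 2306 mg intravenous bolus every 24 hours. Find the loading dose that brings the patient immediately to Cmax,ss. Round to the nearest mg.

7599 mg

f = (1/2)^(24/46) ≈ 0.696532; accumulation ratio R = 1/(1−f) ≈ 3.29524.
Loading dose to hit Cmax,ss on first dose: D_load = D_maint·R ≈ 2306 × 3.29524 ≈ 7598.82 mg.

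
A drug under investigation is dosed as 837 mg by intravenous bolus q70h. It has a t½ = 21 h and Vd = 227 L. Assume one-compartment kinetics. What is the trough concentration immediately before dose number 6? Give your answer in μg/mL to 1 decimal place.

0.4 μg/mL

f = (1/2)^(τ/t½) = (1/2)^(70/21) ≈ 0.0992.
C₀ = D/Vd = 837/227 ≈ 3.687 μg/mL.
Before the 6th dose, 5 doses have been given. Superposition: Cmin = C₀·(f + f² + … + f^5).
≈ 3.687 × (0.0992 + 0.0098 + 0.0010 + 0.0001 + 0.0000) ≈ 3.687 × 0.1101 ≈ 0.406 μg/mL.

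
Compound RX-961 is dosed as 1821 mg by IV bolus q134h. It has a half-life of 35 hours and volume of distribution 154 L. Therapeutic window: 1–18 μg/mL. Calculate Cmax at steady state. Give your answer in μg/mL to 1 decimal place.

k = ln2/t½ = ln2/35 ≈ 0.019804 h⁻¹; fraction remaining f = e^(−kτ) = e^(−0.019804×134) ≈ 0.0704.
Accumulation ratio R = 1/(1 − f) ≈ 1/0.9296 ≈ 1.0757.
Single-dose peak C₀ = D/Vd = 1821/154 ≈ 11.825 μg/mL.
Steady-state peak Cmax,ss = C₀·R ≈ 11.825 × 1.0757 ≈ 12.720 μg/mL.
Peak 12.7 μg/mL vs MTC 18 μg/mL: below toxic threshold.

12.7 μg/mL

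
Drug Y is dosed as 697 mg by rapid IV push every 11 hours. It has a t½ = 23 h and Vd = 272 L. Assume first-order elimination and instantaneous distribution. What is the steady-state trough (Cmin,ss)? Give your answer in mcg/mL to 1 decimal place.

Over one 11-h interval, 11/23 ≈ 0.47826 half-lives elapse, leaving f ≈ 0.7178 of each dose.
At steady state, accumulation factor R = 1/(1 − e^(−kτ)) ≈ 3.5436.
Single-dose peak C₀ = D/Vd = 697/272 ≈ 2.562 mcg/mL.
Cmax,ss = C₀/(1 − f) ≈ 2.562/0.2822 ≈ 9.079 mcg/mL.
One interval later, Cmin,ss = Cmax,ss·e^(−kτ) ≈ 9.079 × 0.7178 ≈ 6.517 mcg/mL.

6.5 mcg/mL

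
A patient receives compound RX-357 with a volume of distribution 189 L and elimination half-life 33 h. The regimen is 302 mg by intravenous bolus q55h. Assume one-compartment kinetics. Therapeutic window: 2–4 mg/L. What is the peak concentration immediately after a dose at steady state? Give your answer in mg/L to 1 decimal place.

2.3 mg/L

Over one 55-h interval, 55/33 ≈ 1.6667 half-lives elapse, leaving f ≈ 0.3150 of each dose.
Accumulation ratio R = 1/(1 − f) ≈ 1/0.6850 ≈ 1.4599.
Each bolus raises the concentration by D/Vd = 302/189 ≈ 1.598 mg/L.
Cmax,ss = C₀/(1 − f) ≈ 1.598/0.6850 ≈ 2.333 mg/L.
Peak 2.3 mg/L vs MTC 4 mg/L: below toxic threshold.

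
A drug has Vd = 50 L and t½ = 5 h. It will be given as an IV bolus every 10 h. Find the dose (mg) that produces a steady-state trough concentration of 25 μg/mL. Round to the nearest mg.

τ/t½ = 10/5 ≈ 2, so f = (1/2)^(10/5) ≈ 0.250000.
Cmin,ss = (D/Vd)·f/(1−f), so D = Cmin,ss·Vd·(1−f)/f.
D = 25 × 50 × (1−f)/f ≈ 25 × 50 × 3.00000 ≈ 3750.00 mg.

3750 mg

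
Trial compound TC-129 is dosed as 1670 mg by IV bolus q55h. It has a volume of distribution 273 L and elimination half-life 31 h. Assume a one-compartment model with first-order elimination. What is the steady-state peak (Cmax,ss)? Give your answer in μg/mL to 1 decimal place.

8.6 μg/mL

τ/t½ = 55/31 ≈ 1.7742, so fraction remaining f = (1/2)^(55/31) ≈ 0.2924.
Accumulation ratio R = 1/(1 − f) ≈ 1/0.7076 ≈ 1.4132.
Single-dose peak C₀ = D/Vd = 1670/273 ≈ 6.117 μg/mL.
Cmax,ss = C₀/(1 − f) ≈ 6.117/0.7076 ≈ 8.645 μg/mL.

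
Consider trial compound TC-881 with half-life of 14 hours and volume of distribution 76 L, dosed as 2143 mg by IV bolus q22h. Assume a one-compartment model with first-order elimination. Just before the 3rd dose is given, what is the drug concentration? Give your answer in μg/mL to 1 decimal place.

12.7 μg/mL

f = (1/2)^(τ/t½) = (1/2)^(22/14) ≈ 0.3365.
C₀ = D/Vd = 2143/76 ≈ 28.197 μg/mL.
Before the 3rd dose, 2 doses have been given. Superposition: Cmin = C₀·(f + f²).
≈ 28.197 × (0.3365 + 0.1132) ≈ 28.197 × 0.4497 ≈ 12.680 μg/mL.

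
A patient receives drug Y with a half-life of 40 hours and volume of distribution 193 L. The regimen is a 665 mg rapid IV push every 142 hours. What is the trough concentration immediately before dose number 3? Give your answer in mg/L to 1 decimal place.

0.3 mg/L

f = (1/2)^(τ/t½) = (1/2)^(142/40) ≈ 0.0854.
C₀ = D/Vd = 665/193 ≈ 3.446 mg/L.
Before the 3rd dose, 2 doses have been given. Superposition: Cmin = C₀·(f + f²).
≈ 3.446 × (0.0854 + 0.0073) ≈ 3.446 × 0.0927 ≈ 0.319 mg/L.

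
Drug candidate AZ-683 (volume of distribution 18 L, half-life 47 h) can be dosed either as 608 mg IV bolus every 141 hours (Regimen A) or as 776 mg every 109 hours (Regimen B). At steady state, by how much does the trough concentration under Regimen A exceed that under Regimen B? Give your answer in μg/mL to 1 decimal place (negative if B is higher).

Regimen A: f = (1/2)^(141/47) ≈ 0.1250; Cmin,ss = (608/18)·f/(1−f) ≈ 4.825 μg/mL.
Regimen B: f = (1/2)^(109/47) ≈ 0.2004; Cmin,ss = (776/18)·f/(1−f) ≈ 10.805 μg/mL.
Difference ≈ 4.825 − 10.805 ≈ -5.980 μg/mL.

-6.0 μg/mL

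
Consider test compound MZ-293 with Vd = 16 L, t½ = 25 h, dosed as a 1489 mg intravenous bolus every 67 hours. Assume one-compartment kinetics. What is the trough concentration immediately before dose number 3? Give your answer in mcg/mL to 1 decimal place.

16.8 mcg/mL

f = (1/2)^(τ/t½) = (1/2)^(67/25) ≈ 0.1560.
C₀ = D/Vd = 1489/16 ≈ 93.062 mcg/mL.
Before the 3rd dose, 2 doses have been given. Superposition: Cmin = C₀·(f + f²).
≈ 93.062 × (0.1560 + 0.0243) ≈ 93.062 × 0.1803 ≈ 16.779 mcg/mL.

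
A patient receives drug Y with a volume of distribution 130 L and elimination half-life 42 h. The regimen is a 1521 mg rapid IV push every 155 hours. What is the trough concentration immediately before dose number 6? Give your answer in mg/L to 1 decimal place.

f = (1/2)^(τ/t½) = (1/2)^(155/42) ≈ 0.0775.
C₀ = D/Vd = 1521/130 ≈ 11.700 mg/L.
Before the 6th dose, 5 doses have been given. Superposition: Cmin = C₀·(f + f² + … + f^5).
≈ 11.700 × (0.0775 + 0.0060 + 0.0005 + 0.0000 + 0.0000) ≈ 11.700 × 0.0840 ≈ 0.983 mg/L.

1.0 mg/L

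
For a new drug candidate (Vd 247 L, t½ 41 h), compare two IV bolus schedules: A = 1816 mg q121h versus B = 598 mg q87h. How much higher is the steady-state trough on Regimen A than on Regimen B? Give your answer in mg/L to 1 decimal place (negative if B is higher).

0.4 mg/L

Regimen A: f = (1/2)^(121/41) ≈ 0.1293; Cmin,ss = (1816/247)·f/(1−f) ≈ 1.092 mg/L.
Regimen B: f = (1/2)^(87/41) ≈ 0.2297; Cmin,ss = (598/247)·f/(1−f) ≈ 0.722 mg/L.
Difference ≈ 1.092 − 0.722 ≈ 0.370 mg/L.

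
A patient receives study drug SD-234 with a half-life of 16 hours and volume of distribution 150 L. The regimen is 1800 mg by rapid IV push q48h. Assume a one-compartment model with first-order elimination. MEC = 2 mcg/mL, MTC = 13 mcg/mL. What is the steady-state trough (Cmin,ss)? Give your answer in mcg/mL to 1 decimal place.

1.7 mcg/mL

The dosing interval is 3 half-lives, so f = 2^(−3) = 0.125.
At steady state, R = 1/(1 − 0.125) = 8/7.
Single-dose peak C₀ = D/Vd = 1800/150 = 12 mcg/mL.
Steady-state peak Cmax,ss = C₀·R = 12 × 8/7 ≈ 13.714 mcg/mL.
Steady-state trough Cmin,ss = Cmax,ss·f ≈ 13.714 × 0.125 ≈ 1.714 mcg/mL.
Trough 1.7 mcg/mL vs MEC 2 mcg/mL: subtherapeutic.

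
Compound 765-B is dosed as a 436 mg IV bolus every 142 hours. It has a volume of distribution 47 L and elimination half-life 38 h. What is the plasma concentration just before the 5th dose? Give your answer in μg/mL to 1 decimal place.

0.8 μg/mL

f = (1/2)^(τ/t½) = (1/2)^(142/38) ≈ 0.0750.
C₀ = D/Vd = 436/47 ≈ 9.277 μg/mL.
Before the 5th dose, 4 doses have been given. Superposition: Cmin = C₀·(f + f² + … + f^4).
≈ 9.277 × (0.0750 + 0.0056 + 0.0004 + 0.0000) ≈ 9.277 × 0.0810 ≈ 0.751 μg/mL.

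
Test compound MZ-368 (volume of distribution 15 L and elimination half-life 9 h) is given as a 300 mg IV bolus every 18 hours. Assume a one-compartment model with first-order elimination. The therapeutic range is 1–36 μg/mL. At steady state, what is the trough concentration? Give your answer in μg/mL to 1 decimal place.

The dosing interval is 2 half-lives, so f = 2^(−2) = 0.25.
Accumulation ratio R = 1/(1 − f) = 1/0.75 = 4/3.
Single-dose peak C₀ = D/Vd = 300/15 = 20 μg/mL.
Steady-state peak Cmax,ss = C₀·R = 20 × 4/3 ≈ 26.667 μg/mL.
Steady-state trough Cmin,ss = Cmax,ss·f ≈ 26.667 × 0.25 ≈ 6.667 μg/mL.
Trough 6.7 μg/mL vs MEC 1 μg/mL: adequate.

6.7 μg/mL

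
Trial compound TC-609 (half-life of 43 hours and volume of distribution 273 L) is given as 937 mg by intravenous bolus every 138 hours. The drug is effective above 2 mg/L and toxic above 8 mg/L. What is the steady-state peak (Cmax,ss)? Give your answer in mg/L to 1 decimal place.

3.8 mg/L

k = ln2/t½ = ln2/43 ≈ 0.016120 h⁻¹; fraction remaining f = e^(−kτ) = e^(−0.016120×138) ≈ 0.1081.
Accumulation ratio R = 1/(1 − f) ≈ 1/0.8919 ≈ 1.1212.
Each bolus raises the concentration by D/Vd = 937/273 ≈ 3.432 mg/L.
Cmax,ss = C₀/(1 − f) ≈ 3.432/0.8919 ≈ 3.848 mg/L.
Peak 3.8 mg/L vs MTC 8 mg/L: below toxic threshold.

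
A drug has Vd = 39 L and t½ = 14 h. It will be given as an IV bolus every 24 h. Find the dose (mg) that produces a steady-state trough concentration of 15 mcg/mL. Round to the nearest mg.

τ/t½ = 24/14 ≈ 1.7143, so f = (1/2)^(24/14) ≈ 0.304753.
Cmin,ss = (D/Vd)·f/(1−f), so D = Cmin,ss·Vd·(1−f)/f.
D = 15 × 39 × (1−f)/f ≈ 15 × 39 × 2.28135 ≈ 1334.59 mg.

1335 mg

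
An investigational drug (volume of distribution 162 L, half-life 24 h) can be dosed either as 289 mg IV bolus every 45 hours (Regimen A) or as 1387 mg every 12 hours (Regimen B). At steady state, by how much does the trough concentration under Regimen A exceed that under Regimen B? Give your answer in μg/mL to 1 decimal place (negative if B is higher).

-20.0 μg/mL

Regimen A: f = (1/2)^(45/24) ≈ 0.2726; Cmin,ss = (289/162)·f/(1−f) ≈ 0.669 μg/mL.
Regimen B: f = (1/2)^(12/24) ≈ 0.7071; Cmin,ss = (1387/162)·f/(1−f) ≈ 20.669 μg/mL.
Difference ≈ 0.669 − 20.669 ≈ -20.000 μg/mL.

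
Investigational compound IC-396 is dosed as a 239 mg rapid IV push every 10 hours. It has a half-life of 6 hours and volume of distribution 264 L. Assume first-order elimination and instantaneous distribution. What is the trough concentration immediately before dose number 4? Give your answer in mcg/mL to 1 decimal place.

0.4 mcg/mL

f = (1/2)^(τ/t½) = (1/2)^(10/6) ≈ 0.3150.
C₀ = D/Vd = 239/264 ≈ 0.905 mcg/mL.
Before the 4th dose, 3 doses have been given. Superposition: Cmin = C₀·(f + f² + … + f^3).
≈ 0.905 × (0.3150 + 0.0992 + 0.0313) ≈ 0.905 × 0.4455 ≈ 0.403 mcg/mL.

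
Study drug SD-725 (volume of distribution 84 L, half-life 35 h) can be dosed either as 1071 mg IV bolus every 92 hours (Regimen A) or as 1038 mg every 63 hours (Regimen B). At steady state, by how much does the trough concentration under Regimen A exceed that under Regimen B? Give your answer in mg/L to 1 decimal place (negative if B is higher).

Regimen A: f = (1/2)^(92/35) ≈ 0.1617; Cmin,ss = (1071/84)·f/(1−f) ≈ 2.459 mg/L.
Regimen B: f = (1/2)^(63/35) ≈ 0.2872; Cmin,ss = (1038/84)·f/(1−f) ≈ 4.979 mg/L.
Difference ≈ 2.459 − 4.979 ≈ -2.520 mg/L.

-2.5 mg/L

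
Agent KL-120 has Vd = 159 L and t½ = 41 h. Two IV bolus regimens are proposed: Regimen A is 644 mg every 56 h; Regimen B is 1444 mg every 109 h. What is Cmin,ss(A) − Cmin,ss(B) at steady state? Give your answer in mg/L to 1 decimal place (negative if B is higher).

Regimen A: f = (1/2)^(56/41) ≈ 0.3880; Cmin,ss = (644/159)·f/(1−f) ≈ 2.568 mg/L.
Regimen B: f = (1/2)^(109/41) ≈ 0.1584; Cmin,ss = (1444/159)·f/(1−f) ≈ 1.709 mg/L.
Difference ≈ 2.568 − 1.709 ≈ 0.859 mg/L.

0.9 mg/L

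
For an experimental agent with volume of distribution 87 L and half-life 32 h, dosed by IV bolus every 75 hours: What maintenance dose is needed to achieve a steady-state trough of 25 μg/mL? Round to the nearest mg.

8866 mg

τ/t½ = 75/32 ≈ 2.3438, so f = (1/2)^(75/32) ≈ 0.196998.
Cmin,ss = (D/Vd)·f/(1−f), so D = Cmin,ss·Vd·(1−f)/f.
D = 25 × 87 × (1−f)/f ≈ 25 × 87 × 4.07619 ≈ 8865.71 mg.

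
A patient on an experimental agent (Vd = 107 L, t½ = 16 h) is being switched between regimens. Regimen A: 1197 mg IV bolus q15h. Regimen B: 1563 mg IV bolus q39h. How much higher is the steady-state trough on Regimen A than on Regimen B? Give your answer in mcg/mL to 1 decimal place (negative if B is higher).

8.9 mcg/mL

Regimen A: f = (1/2)^(15/16) ≈ 0.5221; Cmin,ss = (1197/107)·f/(1−f) ≈ 12.222 mcg/mL.
Regimen B: f = (1/2)^(39/16) ≈ 0.1846; Cmin,ss = (1563/107)·f/(1−f) ≈ 3.307 mcg/mL.
Difference ≈ 12.222 − 3.307 ≈ 8.915 mcg/mL.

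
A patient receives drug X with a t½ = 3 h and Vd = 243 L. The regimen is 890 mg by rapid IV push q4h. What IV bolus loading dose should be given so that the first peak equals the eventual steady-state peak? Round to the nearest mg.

f = (1/2)^(4/3) ≈ 0.396850; accumulation ratio R = 1/(1−f) ≈ 1.65796.
Loading dose to hit Cmax,ss on first dose: D_load = D_maint·R ≈ 890 × 1.65796 ≈ 1475.58 mg.

1476 mg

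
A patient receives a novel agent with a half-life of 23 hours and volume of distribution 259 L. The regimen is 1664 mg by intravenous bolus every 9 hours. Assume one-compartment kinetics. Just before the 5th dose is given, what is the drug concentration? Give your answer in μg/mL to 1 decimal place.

13.7 μg/mL

f = (1/2)^(τ/t½) = (1/2)^(9/23) ≈ 0.7624.
C₀ = D/Vd = 1664/259 ≈ 6.425 μg/mL.
Before the 5th dose, 4 doses have been given. Superposition: Cmin = C₀·(f + f² + … + f^4).
≈ 6.425 × (0.7624 + 0.5813 + 0.4431 + 0.3379) ≈ 6.425 × 2.1247 ≈ 13.651 μg/mL.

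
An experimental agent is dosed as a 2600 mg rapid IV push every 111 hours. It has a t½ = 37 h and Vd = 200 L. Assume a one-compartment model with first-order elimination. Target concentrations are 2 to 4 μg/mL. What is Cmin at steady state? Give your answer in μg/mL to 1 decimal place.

τ = 111 h = 3 half-lives, so f = (1/2)^3 = 0.125.
Accumulation ratio R = 1/(1 − f) = 1/0.875 = 8/7.
Single-dose peak C₀ = D/Vd = 2600/200 = 13 μg/mL.
Steady-state peak Cmax,ss = C₀·R = 13 × 8/7 ≈ 14.857 μg/mL.
Steady-state trough Cmin,ss = Cmax,ss·f ≈ 14.857 × 0.125 ≈ 1.857 μg/mL.
Trough 1.9 μg/mL vs MEC 2 μg/mL: subtherapeutic.

1.9 μg/mL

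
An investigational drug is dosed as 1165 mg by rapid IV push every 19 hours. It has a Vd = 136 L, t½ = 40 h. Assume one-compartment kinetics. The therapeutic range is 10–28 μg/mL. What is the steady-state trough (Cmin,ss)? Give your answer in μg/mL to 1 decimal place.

τ/t½ = 19/40 ≈ 0.475, so fraction remaining f = (1/2)^(19/40) ≈ 0.7195.
At steady state, accumulation factor R = 1/(1 − e^(−kτ)) ≈ 3.5651.
Single-dose peak C₀ = D/Vd = 1165/136 ≈ 8.566 μg/mL.
Steady-state peak Cmax,ss = C₀·R ≈ 8.566 × 3.5651 ≈ 30.539 μg/mL.
Steady-state trough Cmin,ss = Cmax,ss·f ≈ 30.539 × 0.7195 ≈ 21.973 μg/mL.
Trough 22.0 μg/mL vs MEC 10 μg/mL: adequate.

22.0 μg/mL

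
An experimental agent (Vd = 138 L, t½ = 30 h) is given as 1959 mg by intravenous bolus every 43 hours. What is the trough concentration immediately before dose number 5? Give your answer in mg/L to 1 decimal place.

8.2 mg/L

f = (1/2)^(τ/t½) = (1/2)^(43/30) ≈ 0.3703.
C₀ = D/Vd = 1959/138 ≈ 14.196 mg/L.
Before the 5th dose, 4 doses have been given. Superposition: Cmin = C₀·(f + f² + … + f^4).
≈ 14.196 × (0.3703 + 0.1371 + 0.0508 + 0.0188) ≈ 14.196 × 0.5770 ≈ 8.191 mg/L.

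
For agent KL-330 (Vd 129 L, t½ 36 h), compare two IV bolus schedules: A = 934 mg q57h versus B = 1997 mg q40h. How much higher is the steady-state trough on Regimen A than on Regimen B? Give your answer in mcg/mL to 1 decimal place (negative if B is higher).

Regimen A: f = (1/2)^(57/36) ≈ 0.3337; Cmin,ss = (934/129)·f/(1−f) ≈ 3.626 mcg/mL.
Regimen B: f = (1/2)^(40/36) ≈ 0.4629; Cmin,ss = (1997/129)·f/(1−f) ≈ 13.342 mcg/mL.
Difference ≈ 3.626 − 13.342 ≈ -9.716 mcg/mL.

-9.7 mcg/mL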